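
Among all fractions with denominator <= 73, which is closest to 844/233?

Expand x = 844/233 as a continued fraction with the Euclidean algorithm:
  844 = 3*233 + 145, so a_0 = 3.
  233 = 1*145 + 88, so a_1 = 1.
  145 = 1*88 + 57, so a_2 = 1.
  88 = 1*57 + 31, so a_3 = 1.
  57 = 1*31 + 26, so a_4 = 1.
  31 = 1*26 + 5, so a_5 = 1.
  26 = 5*5 + 1, so a_6 = 5.
  5 = 5*1 + 0, so a_7 = 5.
so x = [3; 1, 1, 1, 1, 1, 5, 5].
Convergents (p_i = a_i*p_{i-1} + p_{i-2}, q_i = a_i*q_{i-1} + q_{i-2} with p_{-2}=0, p_{-1}=1, q_{-2}=1, q_{-1}=0), until the denominator exceeds 73:
  i=0: a_0=3, p_0 = 3*1 + 0 = 3, q_0 = 3*0 + 1 = 1.
  i=1: a_1=1, p_1 = 1*3 + 1 = 4, q_1 = 1*1 + 0 = 1.
  i=2: a_2=1, p_2 = 1*4 + 3 = 7, q_2 = 1*1 + 1 = 2.
  i=3: a_3=1, p_3 = 1*7 + 4 = 11, q_3 = 1*2 + 1 = 3.
  i=4: a_4=1, p_4 = 1*11 + 7 = 18, q_4 = 1*3 + 2 = 5.
  i=5: a_5=1, p_5 = 1*18 + 11 = 29, q_5 = 1*5 + 3 = 8.
  i=6: a_6=5, p_6 = 5*29 + 18 = 163, q_6 = 5*8 + 5 = 45.
  i=7: a_7=5, p_7 = 5*163 + 29 = 844, q_7 = 5*45 + 8 = 233.
q_7 = 233 > 73, so the last convergent with denominator <= 73 is p_6/q_6 = 163/45.
The closest fraction with denominator <= 73 is either p_6/q_6 or the intermediate fraction (k*p_6 + p_5)/(k*q_6 + q_5) with the largest k >= 1 whose denominator stays <= 73; these approach x as k grows, and every other convergent or intermediate fraction in range is farther away.
Largest k: floor((73 - q_5)/q_6) = floor((73 - 8)/45) = 1.
That gives (1*163 + 29)/(1*45 + 8) = 192/53.
Compare the errors: |x - 163/45| = |844*45 - 163*233|/(233*45) = 1/10485, and |x - 192/53| = |844*53 - 192*233|/(233*53) = 4/12349.
Cross-multiplying, 1*12349 = 12349 < 41940 = 4*10485, so 1/10485 is smaller: the convergent 163/45 is closer to x than 192/53.

163/45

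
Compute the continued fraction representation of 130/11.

Run the Euclidean algorithm on 130 and 11; the successive quotients are the partial quotients a_0, a_1, ... (each step inverts the fractional part left over by the previous one):
  130 = 11*11 + 9, so a_0 = 11.
  11 = 1*9 + 2, so a_1 = 1.
  9 = 4*2 + 1, so a_2 = 4.
  2 = 2*1 + 0, so a_3 = 2.
The remainder reaches 0 after 4 divisions, so the expansion has 4 partial quotients, read off in order.

[11; 1, 4, 2]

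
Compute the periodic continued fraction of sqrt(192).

[13; (1, 5, 1, 26)]

Write x_i = (sqrt(192) + m_i)/d_i with (m_0, d_0) = (0, 1). a_0 = floor(sqrt(192)) = 13, since 13^2 = 169 <= 192 < 196 = 14^2.
Iterate m_{i+1} = d_i*a_i - m_i, d_{i+1} = (192 - m_{i+1}^2)/d_i, a_{i+1} = floor((a_0 + m_{i+1})/d_{i+1}):
  m_1 = 1*13 - 0 = 13, d_1 = (192 - 13^2)/1 = 23/1 = 23, a_1 = floor((13 + 13)/23) = 1.
  m_2 = 23*1 - 13 = 10, d_2 = (192 - 10^2)/23 = 92/23 = 4, a_2 = floor((13 + 10)/4) = 5.
  m_3 = 4*5 - 10 = 10, d_3 = (192 - 10^2)/4 = 92/4 = 23, a_3 = floor((13 + 10)/23) = 1.
  m_4 = 23*1 - 10 = 13, d_4 = (192 - 13^2)/23 = 23/23 = 1, a_4 = floor((13 + 13)/1) = 26.
  m_5 = 1*26 - 13 = 13, d_5 = (192 - 13^2)/1 = 23/1 = 23: (m_5, d_5) = (m_1, d_1) = (13, 23), so from here the quotients repeat a_1, ..., a_4; the period length is 4.
Hence the expansion of sqrt(192) is a_0 = 13 followed by the repeating block 1, 5, 1, 26 (period 4).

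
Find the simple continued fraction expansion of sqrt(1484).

[38; (1, 1, 10, 1, 1, 76)]

Write x_i = (sqrt(1484) + m_i)/d_i with (m_0, d_0) = (0, 1). a_0 = floor(sqrt(1484)) = 38, since 38^2 = 1444 <= 1484 < 1521 = 39^2.
Iterate m_{i+1} = d_i*a_i - m_i, d_{i+1} = (1484 - m_{i+1}^2)/d_i, a_{i+1} = floor((a_0 + m_{i+1})/d_{i+1}):
  m_1 = 1*38 - 0 = 38, d_1 = (1484 - 38^2)/1 = 40/1 = 40, a_1 = floor((38 + 38)/40) = 1.
  m_2 = 40*1 - 38 = 2, d_2 = (1484 - 2^2)/40 = 1480/40 = 37, a_2 = floor((38 + 2)/37) = 1.
  m_3 = 37*1 - 2 = 35, d_3 = (1484 - 35^2)/37 = 259/37 = 7, a_3 = floor((38 + 35)/7) = 10.
  m_4 = 7*10 - 35 = 35, d_4 = (1484 - 35^2)/7 = 259/7 = 37, a_4 = floor((38 + 35)/37) = 1.
  m_5 = 37*1 - 35 = 2, d_5 = (1484 - 2^2)/37 = 1480/37 = 40, a_5 = floor((38 + 2)/40) = 1.
  m_6 = 40*1 - 2 = 38, d_6 = (1484 - 38^2)/40 = 40/40 = 1, a_6 = floor((38 + 38)/1) = 76.
  m_7 = 1*76 - 38 = 38, d_7 = (1484 - 38^2)/1 = 40/1 = 40: (m_7, d_7) = (m_1, d_1) = (38, 40), so from here the quotients repeat a_1, ..., a_6; the period length is 6.
Hence the expansion of sqrt(1484) is a_0 = 38 followed by the repeating block 1, 1, 10, 1, 1, 76 (period 6).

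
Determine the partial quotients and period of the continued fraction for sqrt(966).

Write x_i = (sqrt(966) + m_i)/d_i with (m_0, d_0) = (0, 1). a_0 = floor(sqrt(966)) = 31, since 31^2 = 961 <= 966 < 1024 = 32^2.
Iterate m_{i+1} = d_i*a_i - m_i, d_{i+1} = (966 - m_{i+1}^2)/d_i, a_{i+1} = floor((a_0 + m_{i+1})/d_{i+1}):
  m_1 = 1*31 - 0 = 31, d_1 = (966 - 31^2)/1 = 5/1 = 5, a_1 = floor((31 + 31)/5) = 12.
  m_2 = 5*12 - 31 = 29, d_2 = (966 - 29^2)/5 = 125/5 = 25, a_2 = floor((31 + 29)/25) = 2.
  m_3 = 25*2 - 29 = 21, d_3 = (966 - 21^2)/25 = 525/25 = 21, a_3 = floor((31 + 21)/21) = 2.
  m_4 = 21*2 - 21 = 21, d_4 = (966 - 21^2)/21 = 525/21 = 25, a_4 = floor((31 + 21)/25) = 2.
  m_5 = 25*2 - 21 = 29, d_5 = (966 - 29^2)/25 = 125/25 = 5, a_5 = floor((31 + 29)/5) = 12.
  m_6 = 5*12 - 29 = 31, d_6 = (966 - 31^2)/5 = 5/5 = 1, a_6 = floor((31 + 31)/1) = 62.
  m_7 = 1*62 - 31 = 31, d_7 = (966 - 31^2)/1 = 5/1 = 5: (m_7, d_7) = (m_1, d_1) = (31, 5), so from here the quotients repeat a_1, ..., a_6; the period length is 6.
Hence the expansion of sqrt(966) is a_0 = 31 followed by the repeating block 12, 2, 2, 2, 12, 62 (period 6).

[31; (12, 2, 2, 2, 12, 62)]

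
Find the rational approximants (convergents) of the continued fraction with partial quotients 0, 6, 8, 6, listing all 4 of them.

Using the convergent recurrence p_i = a_i*p_{i-1} + p_{i-2}, q_i = a_i*q_{i-1} + q_{i-2} with p_{-2}=0, p_{-1}=1, q_{-2}=1, q_{-1}=0:
  i=0: a_0=0, p_0 = 0*1 + 0 = 0, q_0 = 0*0 + 1 = 1.
  i=1: a_1=6, p_1 = 6*0 + 1 = 1, q_1 = 6*1 + 0 = 6.
  i=2: a_2=8, p_2 = 8*1 + 0 = 8, q_2 = 8*6 + 1 = 49.
  i=3: a_3=6, p_3 = 6*8 + 1 = 49, q_3 = 6*49 + 6 = 300.

0/1, 1/6, 8/49, 49/300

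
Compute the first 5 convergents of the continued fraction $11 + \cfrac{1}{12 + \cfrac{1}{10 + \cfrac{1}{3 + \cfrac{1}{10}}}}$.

11/1, 133/12, 1341/121, 4156/375, 42901/3871

Using the convergent recurrence p_i = a_i*p_{i-1} + p_{i-2}, q_i = a_i*q_{i-1} + q_{i-2} with p_{-2}=0, p_{-1}=1, q_{-2}=1, q_{-1}=0:
  i=0: a_0=11, p_0 = 11*1 + 0 = 11, q_0 = 11*0 + 1 = 1.
  i=1: a_1=12, p_1 = 12*11 + 1 = 133, q_1 = 12*1 + 0 = 12.
  i=2: a_2=10, p_2 = 10*133 + 11 = 1341, q_2 = 10*12 + 1 = 121.
  i=3: a_3=3, p_3 = 3*1341 + 133 = 4156, q_3 = 3*121 + 12 = 375.
  i=4: a_4=10, p_4 = 10*4156 + 1341 = 42901, q_4 = 10*375 + 121 = 3871.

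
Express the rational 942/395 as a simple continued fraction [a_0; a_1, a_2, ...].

[2; 2, 1, 1, 2, 30]

Run the Euclidean algorithm on 942 and 395; the successive quotients are the partial quotients a_0, a_1, ... (each step inverts the fractional part left over by the previous one):
  942 = 2*395 + 152, so a_0 = 2.
  395 = 2*152 + 91, so a_1 = 2.
  152 = 1*91 + 61, so a_2 = 1.
  91 = 1*61 + 30, so a_3 = 1.
  61 = 2*30 + 1, so a_4 = 2.
  30 = 30*1 + 0, so a_5 = 30.
The remainder reaches 0 after 6 divisions, so the expansion has 6 partial quotients, read off in order.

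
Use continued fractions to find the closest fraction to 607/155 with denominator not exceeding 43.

Expand x = 607/155 as a continued fraction with the Euclidean algorithm:
  607 = 3*155 + 142, so a_0 = 3.
  155 = 1*142 + 13, so a_1 = 1.
  142 = 10*13 + 12, so a_2 = 10.
  13 = 1*12 + 1, so a_3 = 1.
  12 = 12*1 + 0, so a_4 = 12.
so x = [3; 1, 10, 1, 12].
Convergents (p_i = a_i*p_{i-1} + p_{i-2}, q_i = a_i*q_{i-1} + q_{i-2} with p_{-2}=0, p_{-1}=1, q_{-2}=1, q_{-1}=0), until the denominator exceeds 43:
  i=0: a_0=3, p_0 = 3*1 + 0 = 3, q_0 = 3*0 + 1 = 1.
  i=1: a_1=1, p_1 = 1*3 + 1 = 4, q_1 = 1*1 + 0 = 1.
  i=2: a_2=10, p_2 = 10*4 + 3 = 43, q_2 = 10*1 + 1 = 11.
  i=3: a_3=1, p_3 = 1*43 + 4 = 47, q_3 = 1*11 + 1 = 12.
  i=4: a_4=12, p_4 = 12*47 + 43 = 607, q_4 = 12*12 + 11 = 155.
q_4 = 155 > 43, so the last convergent with denominator <= 43 is p_3/q_3 = 47/12.
The closest fraction with denominator <= 43 is either p_3/q_3 or the intermediate fraction (k*p_3 + p_2)/(k*q_3 + q_2) with the largest k >= 1 whose denominator stays <= 43; these approach x as k grows, and every other convergent or intermediate fraction in range is farther away.
Largest k: floor((43 - q_2)/q_3) = floor((43 - 11)/12) = 2.
That gives (2*47 + 43)/(2*12 + 11) = 137/35.
Compare the errors: |x - 47/12| = |607*12 - 47*155|/(155*12) = 1/1860, and |x - 137/35| = |607*35 - 137*155|/(155*35) = 10/5425.
Cross-multiplying, 1*5425 = 5425 < 18600 = 10*1860, so 1/1860 is smaller: the convergent 47/12 is closer to x than 137/35.

47/12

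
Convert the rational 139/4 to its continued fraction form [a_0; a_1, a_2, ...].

Run the Euclidean algorithm on 139 and 4; the successive quotients are the partial quotients a_0, a_1, ... (each step inverts the fractional part left over by the previous one):
  139 = 34*4 + 3, so a_0 = 34.
  4 = 1*3 + 1, so a_1 = 1.
  3 = 3*1 + 0, so a_2 = 3.
The remainder reaches 0 after 3 divisions, so the expansion has 3 partial quotients, read off in order.

[34; 1, 3]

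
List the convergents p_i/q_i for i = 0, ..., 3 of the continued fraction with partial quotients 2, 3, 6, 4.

2/1, 7/3, 44/19, 183/79

Using the convergent recurrence p_i = a_i*p_{i-1} + p_{i-2}, q_i = a_i*q_{i-1} + q_{i-2} with p_{-2}=0, p_{-1}=1, q_{-2}=1, q_{-1}=0:
  i=0: a_0=2, p_0 = 2*1 + 0 = 2, q_0 = 2*0 + 1 = 1.
  i=1: a_1=3, p_1 = 3*2 + 1 = 7, q_1 = 3*1 + 0 = 3.
  i=2: a_2=6, p_2 = 6*7 + 2 = 44, q_2 = 6*3 + 1 = 19.
  i=3: a_3=4, p_3 = 4*44 + 7 = 183, q_3 = 4*19 + 3 = 79.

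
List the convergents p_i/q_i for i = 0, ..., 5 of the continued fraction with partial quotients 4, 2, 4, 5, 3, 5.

4/1, 9/2, 40/9, 209/47, 667/150, 3544/797

Using the convergent recurrence p_i = a_i*p_{i-1} + p_{i-2}, q_i = a_i*q_{i-1} + q_{i-2} with p_{-2}=0, p_{-1}=1, q_{-2}=1, q_{-1}=0:
  i=0: a_0=4, p_0 = 4*1 + 0 = 4, q_0 = 4*0 + 1 = 1.
  i=1: a_1=2, p_1 = 2*4 + 1 = 9, q_1 = 2*1 + 0 = 2.
  i=2: a_2=4, p_2 = 4*9 + 4 = 40, q_2 = 4*2 + 1 = 9.
  i=3: a_3=5, p_3 = 5*40 + 9 = 209, q_3 = 5*9 + 2 = 47.
  i=4: a_4=3, p_4 = 3*209 + 40 = 667, q_4 = 3*47 + 9 = 150.
  i=5: a_5=5, p_5 = 5*667 + 209 = 3544, q_5 = 5*150 + 47 = 797.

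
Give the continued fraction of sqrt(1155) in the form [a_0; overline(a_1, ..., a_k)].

Write x_i = (sqrt(1155) + m_i)/d_i with (m_0, d_0) = (0, 1). a_0 = floor(sqrt(1155)) = 33, since 33^2 = 1089 <= 1155 < 1156 = 34^2.
Iterate m_{i+1} = d_i*a_i - m_i, d_{i+1} = (1155 - m_{i+1}^2)/d_i, a_{i+1} = floor((a_0 + m_{i+1})/d_{i+1}):
  m_1 = 1*33 - 0 = 33, d_1 = (1155 - 33^2)/1 = 66/1 = 66, a_1 = floor((33 + 33)/66) = 1.
  m_2 = 66*1 - 33 = 33, d_2 = (1155 - 33^2)/66 = 66/66 = 1, a_2 = floor((33 + 33)/1) = 66.
  m_3 = 1*66 - 33 = 33, d_3 = (1155 - 33^2)/1 = 66/1 = 66: (m_3, d_3) = (m_1, d_1) = (33, 66), so from here the quotients repeat a_1, a_2; the period length is 2.
Hence the expansion of sqrt(1155) is a_0 = 33 followed by the repeating block 1, 66 (period 2).

[33; overline(1, 66)]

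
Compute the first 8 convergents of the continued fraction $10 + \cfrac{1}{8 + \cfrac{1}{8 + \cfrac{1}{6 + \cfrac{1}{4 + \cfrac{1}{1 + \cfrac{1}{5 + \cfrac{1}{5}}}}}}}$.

10/1, 81/8, 658/65, 4029/398, 16774/1657, 20803/2055, 120789/11932, 624748/61715

Using the convergent recurrence p_i = a_i*p_{i-1} + p_{i-2}, q_i = a_i*q_{i-1} + q_{i-2} with p_{-2}=0, p_{-1}=1, q_{-2}=1, q_{-1}=0:
  i=0: a_0=10, p_0 = 10*1 + 0 = 10, q_0 = 10*0 + 1 = 1.
  i=1: a_1=8, p_1 = 8*10 + 1 = 81, q_1 = 8*1 + 0 = 8.
  i=2: a_2=8, p_2 = 8*81 + 10 = 658, q_2 = 8*8 + 1 = 65.
  i=3: a_3=6, p_3 = 6*658 + 81 = 4029, q_3 = 6*65 + 8 = 398.
  i=4: a_4=4, p_4 = 4*4029 + 658 = 16774, q_4 = 4*398 + 65 = 1657.
  i=5: a_5=1, p_5 = 1*16774 + 4029 = 20803, q_5 = 1*1657 + 398 = 2055.
  i=6: a_6=5, p_6 = 5*20803 + 16774 = 120789, q_6 = 5*2055 + 1657 = 11932.
  i=7: a_7=5, p_7 = 5*120789 + 20803 = 624748, q_7 = 5*11932 + 2055 = 61715.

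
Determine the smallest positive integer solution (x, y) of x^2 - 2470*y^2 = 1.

(x, y) = (2426111, 48816)

First expand sqrt(2470) as a continued fraction. With x_i = (sqrt(2470) + m_i)/d_i and (m_0, d_0) = (0, 1): a_0 = floor(sqrt(2470)) = 49, since 49^2 = 2401 <= 2470 < 2500 = 50^2.
Iterate m_{i+1} = d_i*a_i - m_i, d_{i+1} = (2470 - m_{i+1}^2)/d_i, a_{i+1} = floor((a_0 + m_{i+1})/d_{i+1}):
  m_1 = 1*49 - 0 = 49, d_1 = (2470 - 49^2)/1 = 69/1 = 69, a_1 = floor((49 + 49)/69) = 1.
  m_2 = 69*1 - 49 = 20, d_2 = (2470 - 20^2)/69 = 2070/69 = 30, a_2 = floor((49 + 20)/30) = 2.
  m_3 = 30*2 - 20 = 40, d_3 = (2470 - 40^2)/30 = 870/30 = 29, a_3 = floor((49 + 40)/29) = 3.
  m_4 = 29*3 - 40 = 47, d_4 = (2470 - 47^2)/29 = 261/29 = 9, a_4 = floor((49 + 47)/9) = 10.
  m_5 = 9*10 - 47 = 43, d_5 = (2470 - 43^2)/9 = 621/9 = 69, a_5 = floor((49 + 43)/69) = 1.
  m_6 = 69*1 - 43 = 26, d_6 = (2470 - 26^2)/69 = 1794/69 = 26, a_6 = floor((49 + 26)/26) = 2.
  m_7 = 26*2 - 26 = 26, d_7 = (2470 - 26^2)/26 = 1794/26 = 69, a_7 = floor((49 + 26)/69) = 1.
  m_8 = 69*1 - 26 = 43, d_8 = (2470 - 43^2)/69 = 621/69 = 9, a_8 = floor((49 + 43)/9) = 10.
  m_9 = 9*10 - 43 = 47, d_9 = (2470 - 47^2)/9 = 261/9 = 29, a_9 = floor((49 + 47)/29) = 3.
  m_10 = 29*3 - 47 = 40, d_10 = (2470 - 40^2)/29 = 870/29 = 30, a_10 = floor((49 + 40)/30) = 2.
  m_11 = 30*2 - 40 = 20, d_11 = (2470 - 20^2)/30 = 2070/30 = 69, a_11 = floor((49 + 20)/69) = 1.
  m_12 = 69*1 - 20 = 49, d_12 = (2470 - 49^2)/69 = 69/69 = 1, a_12 = floor((49 + 49)/1) = 98.
  m_13 = 1*98 - 49 = 49, d_13 = (2470 - 49^2)/1 = 69/1 = 69: (m_13, d_13) = (m_1, d_1) = (49, 69), so from here the quotients repeat a_1, ..., a_12; the period length is 12.
So sqrt(2470) = [49; (1, 2, 3, 10, 1, 2, 1, 10, 3, 2, 1, 98)] with period length k = 12.
k is even, so the fundamental solution of x^2 - 2470y^2 = 1 is (p_{k-1}, q_{k-1}) = (p_11, q_11); compute convergents through index 11.
Convergents (p_i = a_i*p_{i-1} + p_{i-2}, q_i = a_i*q_{i-1} + q_{i-2} with p_{-2}=0, p_{-1}=1, q_{-2}=1, q_{-1}=0):
  i=0: a_0=49, p_0 = 49*1 + 0 = 49, q_0 = 49*0 + 1 = 1.
  i=1: a_1=1, p_1 = 1*49 + 1 = 50, q_1 = 1*1 + 0 = 1.
  i=2: a_2=2, p_2 = 2*50 + 49 = 149, q_2 = 2*1 + 1 = 3.
  i=3: a_3=3, p_3 = 3*149 + 50 = 497, q_3 = 3*3 + 1 = 10.
  i=4: a_4=10, p_4 = 10*497 + 149 = 5119, q_4 = 10*10 + 3 = 103.
  i=5: a_5=1, p_5 = 1*5119 + 497 = 5616, q_5 = 1*103 + 10 = 113.
  i=6: a_6=2, p_6 = 2*5616 + 5119 = 16351, q_6 = 2*113 + 103 = 329.
  i=7: a_7=1, p_7 = 1*16351 + 5616 = 21967, q_7 = 1*329 + 113 = 442.
  i=8: a_8=10, p_8 = 10*21967 + 16351 = 236021, q_8 = 10*442 + 329 = 4749.
  i=9: a_9=3, p_9 = 3*236021 + 21967 = 730030, q_9 = 3*4749 + 442 = 14689.
  i=10: a_10=2, p_10 = 2*730030 + 236021 = 1696081, q_10 = 2*14689 + 4749 = 34127.
  i=11: a_11=1, p_11 = 1*1696081 + 730030 = 2426111, q_11 = 1*34127 + 14689 = 48816.
Check: 2426111^2 - 2470*48816^2 = 5886014584321 - 5886014584320 = 1, so (x, y) = (2426111, 48816) solves the equation, and by the theorem it is the least positive solution.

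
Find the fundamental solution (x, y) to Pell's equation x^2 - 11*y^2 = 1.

(x, y) = (10, 3)

First expand sqrt(11) as a continued fraction. With x_i = (sqrt(11) + m_i)/d_i and (m_0, d_0) = (0, 1): a_0 = floor(sqrt(11)) = 3, since 3^2 = 9 <= 11 < 16 = 4^2.
Iterate m_{i+1} = d_i*a_i - m_i, d_{i+1} = (11 - m_{i+1}^2)/d_i, a_{i+1} = floor((a_0 + m_{i+1})/d_{i+1}):
  m_1 = 1*3 - 0 = 3, d_1 = (11 - 3^2)/1 = 2/1 = 2, a_1 = floor((3 + 3)/2) = 3.
  m_2 = 2*3 - 3 = 3, d_2 = (11 - 3^2)/2 = 2/2 = 1, a_2 = floor((3 + 3)/1) = 6.
  m_3 = 1*6 - 3 = 3, d_3 = (11 - 3^2)/1 = 2/1 = 2: (m_3, d_3) = (m_1, d_1) = (3, 2), so from here the quotients repeat a_1, a_2; the period length is 2.
So sqrt(11) = [3; (3, 6)] with period length k = 2.
k is even, so the fundamental solution of x^2 - 11y^2 = 1 is (p_{k-1}, q_{k-1}) = (p_1, q_1); compute convergents through index 1.
Convergents (p_i = a_i*p_{i-1} + p_{i-2}, q_i = a_i*q_{i-1} + q_{i-2} with p_{-2}=0, p_{-1}=1, q_{-2}=1, q_{-1}=0):
  i=0: a_0=3, p_0 = 3*1 + 0 = 3, q_0 = 3*0 + 1 = 1.
  i=1: a_1=3, p_1 = 3*3 + 1 = 10, q_1 = 3*1 + 0 = 3.
Check: 10^2 - 11*3^2 = 100 - 99 = 1, so (x, y) = (10, 3) solves the equation, and by the theorem it is the least positive solution.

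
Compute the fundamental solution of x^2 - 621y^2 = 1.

(x, y) = (7775, 312)

First expand sqrt(621) as a continued fraction. With x_i = (sqrt(621) + m_i)/d_i and (m_0, d_0) = (0, 1): a_0 = floor(sqrt(621)) = 24, since 24^2 = 576 <= 621 < 625 = 25^2.
Iterate m_{i+1} = d_i*a_i - m_i, d_{i+1} = (621 - m_{i+1}^2)/d_i, a_{i+1} = floor((a_0 + m_{i+1})/d_{i+1}):
  m_1 = 1*24 - 0 = 24, d_1 = (621 - 24^2)/1 = 45/1 = 45, a_1 = floor((24 + 24)/45) = 1.
  m_2 = 45*1 - 24 = 21, d_2 = (621 - 21^2)/45 = 180/45 = 4, a_2 = floor((24 + 21)/4) = 11.
  m_3 = 4*11 - 21 = 23, d_3 = (621 - 23^2)/4 = 92/4 = 23, a_3 = floor((24 + 23)/23) = 2.
  m_4 = 23*2 - 23 = 23, d_4 = (621 - 23^2)/23 = 92/23 = 4, a_4 = floor((24 + 23)/4) = 11.
  m_5 = 4*11 - 23 = 21, d_5 = (621 - 21^2)/4 = 180/4 = 45, a_5 = floor((24 + 21)/45) = 1.
  m_6 = 45*1 - 21 = 24, d_6 = (621 - 24^2)/45 = 45/45 = 1, a_6 = floor((24 + 24)/1) = 48.
  m_7 = 1*48 - 24 = 24, d_7 = (621 - 24^2)/1 = 45/1 = 45: (m_7, d_7) = (m_1, d_1) = (24, 45), so from here the quotients repeat a_1, ..., a_6; the period length is 6.
So sqrt(621) = [24; (1, 11, 2, 11, 1, 48)] with period length k = 6.
k is even, so the fundamental solution of x^2 - 621y^2 = 1 is (p_{k-1}, q_{k-1}) = (p_5, q_5); compute convergents through index 5.
Convergents (p_i = a_i*p_{i-1} + p_{i-2}, q_i = a_i*q_{i-1} + q_{i-2} with p_{-2}=0, p_{-1}=1, q_{-2}=1, q_{-1}=0):
  i=0: a_0=24, p_0 = 24*1 + 0 = 24, q_0 = 24*0 + 1 = 1.
  i=1: a_1=1, p_1 = 1*24 + 1 = 25, q_1 = 1*1 + 0 = 1.
  i=2: a_2=11, p_2 = 11*25 + 24 = 299, q_2 = 11*1 + 1 = 12.
  i=3: a_3=2, p_3 = 2*299 + 25 = 623, q_3 = 2*12 + 1 = 25.
  i=4: a_4=11, p_4 = 11*623 + 299 = 7152, q_4 = 11*25 + 12 = 287.
  i=5: a_5=1, p_5 = 1*7152 + 623 = 7775, q_5 = 1*287 + 25 = 312.
Check: 7775^2 - 621*312^2 = 60450625 - 60450624 = 1, so (x, y) = (7775, 312) solves the equation, and by the theorem it is the least positive solution.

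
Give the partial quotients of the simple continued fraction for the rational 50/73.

[0; 1, 2, 5, 1, 3]

Run the Euclidean algorithm on 50 and 73; the successive quotients are the partial quotients a_0, a_1, ... (each step inverts the fractional part left over by the previous one):
  50 = 0*73 + 50, so a_0 = 0.
  73 = 1*50 + 23, so a_1 = 1.
  50 = 2*23 + 4, so a_2 = 2.
  23 = 5*4 + 3, so a_3 = 5.
  4 = 1*3 + 1, so a_4 = 1.
  3 = 3*1 + 0, so a_5 = 3.
The remainder reaches 0 after 6 divisions, so the expansion has 6 partial quotients, read off in order.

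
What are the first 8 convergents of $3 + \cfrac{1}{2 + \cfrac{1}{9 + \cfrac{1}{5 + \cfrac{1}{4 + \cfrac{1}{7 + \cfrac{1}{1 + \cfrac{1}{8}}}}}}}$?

3/1, 7/2, 66/19, 337/97, 1414/407, 10235/2946, 11649/3353, 103427/29770

Using the convergent recurrence p_i = a_i*p_{i-1} + p_{i-2}, q_i = a_i*q_{i-1} + q_{i-2} with p_{-2}=0, p_{-1}=1, q_{-2}=1, q_{-1}=0:
  i=0: a_0=3, p_0 = 3*1 + 0 = 3, q_0 = 3*0 + 1 = 1.
  i=1: a_1=2, p_1 = 2*3 + 1 = 7, q_1 = 2*1 + 0 = 2.
  i=2: a_2=9, p_2 = 9*7 + 3 = 66, q_2 = 9*2 + 1 = 19.
  i=3: a_3=5, p_3 = 5*66 + 7 = 337, q_3 = 5*19 + 2 = 97.
  i=4: a_4=4, p_4 = 4*337 + 66 = 1414, q_4 = 4*97 + 19 = 407.
  i=5: a_5=7, p_5 = 7*1414 + 337 = 10235, q_5 = 7*407 + 97 = 2946.
  i=6: a_6=1, p_6 = 1*10235 + 1414 = 11649, q_6 = 1*2946 + 407 = 3353.
  i=7: a_7=8, p_7 = 8*11649 + 10235 = 103427, q_7 = 8*3353 + 2946 = 29770.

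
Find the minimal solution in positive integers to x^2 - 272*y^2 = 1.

(x, y) = (33, 2)

First expand sqrt(272) as a continued fraction. With x_i = (sqrt(272) + m_i)/d_i and (m_0, d_0) = (0, 1): a_0 = floor(sqrt(272)) = 16, since 16^2 = 256 <= 272 < 289 = 17^2.
Iterate m_{i+1} = d_i*a_i - m_i, d_{i+1} = (272 - m_{i+1}^2)/d_i, a_{i+1} = floor((a_0 + m_{i+1})/d_{i+1}):
  m_1 = 1*16 - 0 = 16, d_1 = (272 - 16^2)/1 = 16/1 = 16, a_1 = floor((16 + 16)/16) = 2.
  m_2 = 16*2 - 16 = 16, d_2 = (272 - 16^2)/16 = 16/16 = 1, a_2 = floor((16 + 16)/1) = 32.
  m_3 = 1*32 - 16 = 16, d_3 = (272 - 16^2)/1 = 16/1 = 16: (m_3, d_3) = (m_1, d_1) = (16, 16), so from here the quotients repeat a_1, a_2; the period length is 2.
So sqrt(272) = [16; (2, 32)] with period length k = 2.
k is even, so the fundamental solution of x^2 - 272y^2 = 1 is (p_{k-1}, q_{k-1}) = (p_1, q_1); compute convergents through index 1.
Convergents (p_i = a_i*p_{i-1} + p_{i-2}, q_i = a_i*q_{i-1} + q_{i-2} with p_{-2}=0, p_{-1}=1, q_{-2}=1, q_{-1}=0):
  i=0: a_0=16, p_0 = 16*1 + 0 = 16, q_0 = 16*0 + 1 = 1.
  i=1: a_1=2, p_1 = 2*16 + 1 = 33, q_1 = 2*1 + 0 = 2.
Check: 33^2 - 272*2^2 = 1089 - 1088 = 1, so (x, y) = (33, 2) solves the equation, and by the theorem it is the least positive solution.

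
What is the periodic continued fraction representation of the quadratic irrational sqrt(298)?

Write x_i = (sqrt(298) + m_i)/d_i with (m_0, d_0) = (0, 1). a_0 = floor(sqrt(298)) = 17, since 17^2 = 289 <= 298 < 324 = 18^2.
Iterate m_{i+1} = d_i*a_i - m_i, d_{i+1} = (298 - m_{i+1}^2)/d_i, a_{i+1} = floor((a_0 + m_{i+1})/d_{i+1}):
  m_1 = 1*17 - 0 = 17, d_1 = (298 - 17^2)/1 = 9/1 = 9, a_1 = floor((17 + 17)/9) = 3.
  m_2 = 9*3 - 17 = 10, d_2 = (298 - 10^2)/9 = 198/9 = 22, a_2 = floor((17 + 10)/22) = 1.
  m_3 = 22*1 - 10 = 12, d_3 = (298 - 12^2)/22 = 154/22 = 7, a_3 = floor((17 + 12)/7) = 4.
  m_4 = 7*4 - 12 = 16, d_4 = (298 - 16^2)/7 = 42/7 = 6, a_4 = floor((17 + 16)/6) = 5.
  m_5 = 6*5 - 16 = 14, d_5 = (298 - 14^2)/6 = 102/6 = 17, a_5 = floor((17 + 14)/17) = 1.
  m_6 = 17*1 - 14 = 3, d_6 = (298 - 3^2)/17 = 289/17 = 17, a_6 = floor((17 + 3)/17) = 1.
  m_7 = 17*1 - 3 = 14, d_7 = (298 - 14^2)/17 = 102/17 = 6, a_7 = floor((17 + 14)/6) = 5.
  m_8 = 6*5 - 14 = 16, d_8 = (298 - 16^2)/6 = 42/6 = 7, a_8 = floor((17 + 16)/7) = 4.
  m_9 = 7*4 - 16 = 12, d_9 = (298 - 12^2)/7 = 154/7 = 22, a_9 = floor((17 + 12)/22) = 1.
  m_10 = 22*1 - 12 = 10, d_10 = (298 - 10^2)/22 = 198/22 = 9, a_10 = floor((17 + 10)/9) = 3.
  m_11 = 9*3 - 10 = 17, d_11 = (298 - 17^2)/9 = 9/9 = 1, a_11 = floor((17 + 17)/1) = 34.
  m_12 = 1*34 - 17 = 17, d_12 = (298 - 17^2)/1 = 9/1 = 9: (m_12, d_12) = (m_1, d_1) = (17, 9), so from here the quotients repeat a_1, ..., a_11; the period length is 11.
Hence the expansion of sqrt(298) is a_0 = 17 followed by the repeating block 3, 1, 4, 5, 1, 1, 5, 4, 1, 3, 34 (period 11).

[17; (3, 1, 4, 5, 1, 1, 5, 4, 1, 3, 34)]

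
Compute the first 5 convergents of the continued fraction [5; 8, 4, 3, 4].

5/1, 41/8, 169/33, 548/107, 2361/461

Using the convergent recurrence p_i = a_i*p_{i-1} + p_{i-2}, q_i = a_i*q_{i-1} + q_{i-2} with p_{-2}=0, p_{-1}=1, q_{-2}=1, q_{-1}=0:
  i=0: a_0=5, p_0 = 5*1 + 0 = 5, q_0 = 5*0 + 1 = 1.
  i=1: a_1=8, p_1 = 8*5 + 1 = 41, q_1 = 8*1 + 0 = 8.
  i=2: a_2=4, p_2 = 4*41 + 5 = 169, q_2 = 4*8 + 1 = 33.
  i=3: a_3=3, p_3 = 3*169 + 41 = 548, q_3 = 3*33 + 8 = 107.
  i=4: a_4=4, p_4 = 4*548 + 169 = 2361, q_4 = 4*107 + 33 = 461.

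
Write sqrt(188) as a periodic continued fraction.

[13; (1, 2, 2, 6, 2, 2, 1, 26)]

Write x_i = (sqrt(188) + m_i)/d_i with (m_0, d_0) = (0, 1). a_0 = floor(sqrt(188)) = 13, since 13^2 = 169 <= 188 < 196 = 14^2.
Iterate m_{i+1} = d_i*a_i - m_i, d_{i+1} = (188 - m_{i+1}^2)/d_i, a_{i+1} = floor((a_0 + m_{i+1})/d_{i+1}):
  m_1 = 1*13 - 0 = 13, d_1 = (188 - 13^2)/1 = 19/1 = 19, a_1 = floor((13 + 13)/19) = 1.
  m_2 = 19*1 - 13 = 6, d_2 = (188 - 6^2)/19 = 152/19 = 8, a_2 = floor((13 + 6)/8) = 2.
  m_3 = 8*2 - 6 = 10, d_3 = (188 - 10^2)/8 = 88/8 = 11, a_3 = floor((13 + 10)/11) = 2.
  m_4 = 11*2 - 10 = 12, d_4 = (188 - 12^2)/11 = 44/11 = 4, a_4 = floor((13 + 12)/4) = 6.
  m_5 = 4*6 - 12 = 12, d_5 = (188 - 12^2)/4 = 44/4 = 11, a_5 = floor((13 + 12)/11) = 2.
  m_6 = 11*2 - 12 = 10, d_6 = (188 - 10^2)/11 = 88/11 = 8, a_6 = floor((13 + 10)/8) = 2.
  m_7 = 8*2 - 10 = 6, d_7 = (188 - 6^2)/8 = 152/8 = 19, a_7 = floor((13 + 6)/19) = 1.
  m_8 = 19*1 - 6 = 13, d_8 = (188 - 13^2)/19 = 19/19 = 1, a_8 = floor((13 + 13)/1) = 26.
  m_9 = 1*26 - 13 = 13, d_9 = (188 - 13^2)/1 = 19/1 = 19: (m_9, d_9) = (m_1, d_1) = (13, 19), so from here the quotients repeat a_1, ..., a_8; the period length is 8.
Hence the expansion of sqrt(188) is a_0 = 13 followed by the repeating block 1, 2, 2, 6, 2, 2, 1, 26 (period 8).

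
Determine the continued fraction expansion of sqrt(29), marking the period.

[5; (2, 1, 1, 2, 10)]

Write x_i = (sqrt(29) + m_i)/d_i with (m_0, d_0) = (0, 1). a_0 = floor(sqrt(29)) = 5, since 5^2 = 25 <= 29 < 36 = 6^2.
Iterate m_{i+1} = d_i*a_i - m_i, d_{i+1} = (29 - m_{i+1}^2)/d_i, a_{i+1} = floor((a_0 + m_{i+1})/d_{i+1}):
  m_1 = 1*5 - 0 = 5, d_1 = (29 - 5^2)/1 = 4/1 = 4, a_1 = floor((5 + 5)/4) = 2.
  m_2 = 4*2 - 5 = 3, d_2 = (29 - 3^2)/4 = 20/4 = 5, a_2 = floor((5 + 3)/5) = 1.
  m_3 = 5*1 - 3 = 2, d_3 = (29 - 2^2)/5 = 25/5 = 5, a_3 = floor((5 + 2)/5) = 1.
  m_4 = 5*1 - 2 = 3, d_4 = (29 - 3^2)/5 = 20/5 = 4, a_4 = floor((5 + 3)/4) = 2.
  m_5 = 4*2 - 3 = 5, d_5 = (29 - 5^2)/4 = 4/4 = 1, a_5 = floor((5 + 5)/1) = 10.
  m_6 = 1*10 - 5 = 5, d_6 = (29 - 5^2)/1 = 4/1 = 4: (m_6, d_6) = (m_1, d_1) = (5, 4), so from here the quotients repeat a_1, ..., a_5; the period length is 5.
Hence the expansion of sqrt(29) is a_0 = 5 followed by the repeating block 2, 1, 1, 2, 10 (period 5).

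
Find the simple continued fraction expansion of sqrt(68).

Write x_i = (sqrt(68) + m_i)/d_i with (m_0, d_0) = (0, 1). a_0 = floor(sqrt(68)) = 8, since 8^2 = 64 <= 68 < 81 = 9^2.
Iterate m_{i+1} = d_i*a_i - m_i, d_{i+1} = (68 - m_{i+1}^2)/d_i, a_{i+1} = floor((a_0 + m_{i+1})/d_{i+1}):
  m_1 = 1*8 - 0 = 8, d_1 = (68 - 8^2)/1 = 4/1 = 4, a_1 = floor((8 + 8)/4) = 4.
  m_2 = 4*4 - 8 = 8, d_2 = (68 - 8^2)/4 = 4/4 = 1, a_2 = floor((8 + 8)/1) = 16.
  m_3 = 1*16 - 8 = 8, d_3 = (68 - 8^2)/1 = 4/1 = 4: (m_3, d_3) = (m_1, d_1) = (8, 4), so from here the quotients repeat a_1, a_2; the period length is 2.
Hence the expansion of sqrt(68) is a_0 = 8 followed by the repeating block 4, 16 (period 2).

[8; (4, 16)]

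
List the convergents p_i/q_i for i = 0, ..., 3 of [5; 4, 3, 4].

5/1, 21/4, 68/13, 293/56

Using the convergent recurrence p_i = a_i*p_{i-1} + p_{i-2}, q_i = a_i*q_{i-1} + q_{i-2} with p_{-2}=0, p_{-1}=1, q_{-2}=1, q_{-1}=0:
  i=0: a_0=5, p_0 = 5*1 + 0 = 5, q_0 = 5*0 + 1 = 1.
  i=1: a_1=4, p_1 = 4*5 + 1 = 21, q_1 = 4*1 + 0 = 4.
  i=2: a_2=3, p_2 = 3*21 + 5 = 68, q_2 = 3*4 + 1 = 13.
  i=3: a_3=4, p_3 = 4*68 + 21 = 293, q_3 = 4*13 + 4 = 56.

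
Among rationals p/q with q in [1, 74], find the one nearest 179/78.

140/61

Expand x = 179/78 as a continued fraction with the Euclidean algorithm:
  179 = 2*78 + 23, so a_0 = 2.
  78 = 3*23 + 9, so a_1 = 3.
  23 = 2*9 + 5, so a_2 = 2.
  9 = 1*5 + 4, so a_3 = 1.
  5 = 1*4 + 1, so a_4 = 1.
  4 = 4*1 + 0, so a_5 = 4.
so x = [2; 3, 2, 1, 1, 4].
Convergents (p_i = a_i*p_{i-1} + p_{i-2}, q_i = a_i*q_{i-1} + q_{i-2} with p_{-2}=0, p_{-1}=1, q_{-2}=1, q_{-1}=0), until the denominator exceeds 74:
  i=0: a_0=2, p_0 = 2*1 + 0 = 2, q_0 = 2*0 + 1 = 1.
  i=1: a_1=3, p_1 = 3*2 + 1 = 7, q_1 = 3*1 + 0 = 3.
  i=2: a_2=2, p_2 = 2*7 + 2 = 16, q_2 = 2*3 + 1 = 7.
  i=3: a_3=1, p_3 = 1*16 + 7 = 23, q_3 = 1*7 + 3 = 10.
  i=4: a_4=1, p_4 = 1*23 + 16 = 39, q_4 = 1*10 + 7 = 17.
  i=5: a_5=4, p_5 = 4*39 + 23 = 179, q_5 = 4*17 + 10 = 78.
q_5 = 78 > 74, so the last convergent with denominator <= 74 is p_4/q_4 = 39/17.
The closest fraction with denominator <= 74 is either p_4/q_4 or the intermediate fraction (k*p_4 + p_3)/(k*q_4 + q_3) with the largest k >= 1 whose denominator stays <= 74; these approach x as k grows, and every other convergent or intermediate fraction in range is farther away.
Largest k: floor((74 - q_3)/q_4) = floor((74 - 10)/17) = 3.
That gives (3*39 + 23)/(3*17 + 10) = 140/61.
Compare the errors: |x - 39/17| = |179*17 - 39*78|/(78*17) = 1/1326, and |x - 140/61| = |179*61 - 140*78|/(78*61) = 1/4758.
Cross-multiplying, 1*1326 = 1326 < 4758 = 1*4758, so 1/4758 is smaller: the intermediate fraction 140/61 is closer to x than 39/17.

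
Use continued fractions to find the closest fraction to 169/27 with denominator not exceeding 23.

144/23

Expand x = 169/27 as a continued fraction with the Euclidean algorithm:
  169 = 6*27 + 7, so a_0 = 6.
  27 = 3*7 + 6, so a_1 = 3.
  7 = 1*6 + 1, so a_2 = 1.
  6 = 6*1 + 0, so a_3 = 6.
so x = [6; 3, 1, 6].
Convergents (p_i = a_i*p_{i-1} + p_{i-2}, q_i = a_i*q_{i-1} + q_{i-2} with p_{-2}=0, p_{-1}=1, q_{-2}=1, q_{-1}=0), until the denominator exceeds 23:
  i=0: a_0=6, p_0 = 6*1 + 0 = 6, q_0 = 6*0 + 1 = 1.
  i=1: a_1=3, p_1 = 3*6 + 1 = 19, q_1 = 3*1 + 0 = 3.
  i=2: a_2=1, p_2 = 1*19 + 6 = 25, q_2 = 1*3 + 1 = 4.
  i=3: a_3=6, p_3 = 6*25 + 19 = 169, q_3 = 6*4 + 3 = 27.
q_3 = 27 > 23, so the last convergent with denominator <= 23 is p_2/q_2 = 25/4.
The closest fraction with denominator <= 23 is either p_2/q_2 or the intermediate fraction (k*p_2 + p_1)/(k*q_2 + q_1) with the largest k >= 1 whose denominator stays <= 23; these approach x as k grows, and every other convergent or intermediate fraction in range is farther away.
Largest k: floor((23 - q_1)/q_2) = floor((23 - 3)/4) = 5.
That gives (5*25 + 19)/(5*4 + 3) = 144/23.
Compare the errors: |x - 25/4| = |169*4 - 25*27|/(27*4) = 1/108, and |x - 144/23| = |169*23 - 144*27|/(27*23) = 1/621.
Cross-multiplying, 1*108 = 108 < 621 = 1*621, so 1/621 is smaller: the intermediate fraction 144/23 is closer to x than 25/4.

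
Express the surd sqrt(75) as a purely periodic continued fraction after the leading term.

[8; (1, 1, 1, 16)]

Write x_i = (sqrt(75) + m_i)/d_i with (m_0, d_0) = (0, 1). a_0 = floor(sqrt(75)) = 8, since 8^2 = 64 <= 75 < 81 = 9^2.
Iterate m_{i+1} = d_i*a_i - m_i, d_{i+1} = (75 - m_{i+1}^2)/d_i, a_{i+1} = floor((a_0 + m_{i+1})/d_{i+1}):
  m_1 = 1*8 - 0 = 8, d_1 = (75 - 8^2)/1 = 11/1 = 11, a_1 = floor((8 + 8)/11) = 1.
  m_2 = 11*1 - 8 = 3, d_2 = (75 - 3^2)/11 = 66/11 = 6, a_2 = floor((8 + 3)/6) = 1.
  m_3 = 6*1 - 3 = 3, d_3 = (75 - 3^2)/6 = 66/6 = 11, a_3 = floor((8 + 3)/11) = 1.
  m_4 = 11*1 - 3 = 8, d_4 = (75 - 8^2)/11 = 11/11 = 1, a_4 = floor((8 + 8)/1) = 16.
  m_5 = 1*16 - 8 = 8, d_5 = (75 - 8^2)/1 = 11/1 = 11: (m_5, d_5) = (m_1, d_1) = (8, 11), so from here the quotients repeat a_1, ..., a_4; the period length is 4.
Hence the expansion of sqrt(75) is a_0 = 8 followed by the repeating block 1, 1, 1, 16 (period 4).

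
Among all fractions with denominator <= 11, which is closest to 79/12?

46/7

Expand x = 79/12 as a continued fraction with the Euclidean algorithm:
  79 = 6*12 + 7, so a_0 = 6.
  12 = 1*7 + 5, so a_1 = 1.
  7 = 1*5 + 2, so a_2 = 1.
  5 = 2*2 + 1, so a_3 = 2.
  2 = 2*1 + 0, so a_4 = 2.
so x = [6; 1, 1, 2, 2].
Convergents (p_i = a_i*p_{i-1} + p_{i-2}, q_i = a_i*q_{i-1} + q_{i-2} with p_{-2}=0, p_{-1}=1, q_{-2}=1, q_{-1}=0), until the denominator exceeds 11:
  i=0: a_0=6, p_0 = 6*1 + 0 = 6, q_0 = 6*0 + 1 = 1.
  i=1: a_1=1, p_1 = 1*6 + 1 = 7, q_1 = 1*1 + 0 = 1.
  i=2: a_2=1, p_2 = 1*7 + 6 = 13, q_2 = 1*1 + 1 = 2.
  i=3: a_3=2, p_3 = 2*13 + 7 = 33, q_3 = 2*2 + 1 = 5.
  i=4: a_4=2, p_4 = 2*33 + 13 = 79, q_4 = 2*5 + 2 = 12.
q_4 = 12 > 11, so the last convergent with denominator <= 11 is p_3/q_3 = 33/5.
The closest fraction with denominator <= 11 is either p_3/q_3 or the intermediate fraction (k*p_3 + p_2)/(k*q_3 + q_2) with the largest k >= 1 whose denominator stays <= 11; these approach x as k grows, and every other convergent or intermediate fraction in range is farther away.
Largest k: floor((11 - q_2)/q_3) = floor((11 - 2)/5) = 1.
That gives (1*33 + 13)/(1*5 + 2) = 46/7.
Compare the errors: |x - 33/5| = |79*5 - 33*12|/(12*5) = 1/60, and |x - 46/7| = |79*7 - 46*12|/(12*7) = 1/84.
Cross-multiplying, 1*60 = 60 < 84 = 1*84, so 1/84 is smaller: the intermediate fraction 46/7 is closer to x than 33/5.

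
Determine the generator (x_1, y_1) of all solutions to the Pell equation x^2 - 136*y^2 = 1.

First expand sqrt(136) as a continued fraction. With x_i = (sqrt(136) + m_i)/d_i and (m_0, d_0) = (0, 1): a_0 = floor(sqrt(136)) = 11, since 11^2 = 121 <= 136 < 144 = 12^2.
Iterate m_{i+1} = d_i*a_i - m_i, d_{i+1} = (136 - m_{i+1}^2)/d_i, a_{i+1} = floor((a_0 + m_{i+1})/d_{i+1}):
  m_1 = 1*11 - 0 = 11, d_1 = (136 - 11^2)/1 = 15/1 = 15, a_1 = floor((11 + 11)/15) = 1.
  m_2 = 15*1 - 11 = 4, d_2 = (136 - 4^2)/15 = 120/15 = 8, a_2 = floor((11 + 4)/8) = 1.
  m_3 = 8*1 - 4 = 4, d_3 = (136 - 4^2)/8 = 120/8 = 15, a_3 = floor((11 + 4)/15) = 1.
  m_4 = 15*1 - 4 = 11, d_4 = (136 - 11^2)/15 = 15/15 = 1, a_4 = floor((11 + 11)/1) = 22.
  m_5 = 1*22 - 11 = 11, d_5 = (136 - 11^2)/1 = 15/1 = 15: (m_5, d_5) = (m_1, d_1) = (11, 15), so from here the quotients repeat a_1, ..., a_4; the period length is 4.
So sqrt(136) = [11; (1, 1, 1, 22)] with period length k = 4.
k is even, so the fundamental solution of x^2 - 136y^2 = 1 is (p_{k-1}, q_{k-1}) = (p_3, q_3); compute convergents through index 3.
Convergents (p_i = a_i*p_{i-1} + p_{i-2}, q_i = a_i*q_{i-1} + q_{i-2} with p_{-2}=0, p_{-1}=1, q_{-2}=1, q_{-1}=0):
  i=0: a_0=11, p_0 = 11*1 + 0 = 11, q_0 = 11*0 + 1 = 1.
  i=1: a_1=1, p_1 = 1*11 + 1 = 12, q_1 = 1*1 + 0 = 1.
  i=2: a_2=1, p_2 = 1*12 + 11 = 23, q_2 = 1*1 + 1 = 2.
  i=3: a_3=1, p_3 = 1*23 + 12 = 35, q_3 = 1*2 + 1 = 3.
Check: 35^2 - 136*3^2 = 1225 - 1224 = 1, so (x, y) = (35, 3) solves the equation, and by the theorem it is the least positive solution.

(x, y) = (35, 3)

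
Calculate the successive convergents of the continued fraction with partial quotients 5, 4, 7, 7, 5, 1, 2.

Using the convergent recurrence p_i = a_i*p_{i-1} + p_{i-2}, q_i = a_i*q_{i-1} + q_{i-2} with p_{-2}=0, p_{-1}=1, q_{-2}=1, q_{-1}=0:
  i=0: a_0=5, p_0 = 5*1 + 0 = 5, q_0 = 5*0 + 1 = 1.
  i=1: a_1=4, p_1 = 4*5 + 1 = 21, q_1 = 4*1 + 0 = 4.
  i=2: a_2=7, p_2 = 7*21 + 5 = 152, q_2 = 7*4 + 1 = 29.
  i=3: a_3=7, p_3 = 7*152 + 21 = 1085, q_3 = 7*29 + 4 = 207.
  i=4: a_4=5, p_4 = 5*1085 + 152 = 5577, q_4 = 5*207 + 29 = 1064.
  i=5: a_5=1, p_5 = 1*5577 + 1085 = 6662, q_5 = 1*1064 + 207 = 1271.
  i=6: a_6=2, p_6 = 2*6662 + 5577 = 18901, q_6 = 2*1271 + 1064 = 3606.

5/1, 21/4, 152/29, 1085/207, 5577/1064, 6662/1271, 18901/3606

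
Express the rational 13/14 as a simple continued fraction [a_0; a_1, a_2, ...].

[0; 1, 13]

Run the Euclidean algorithm on 13 and 14; the successive quotients are the partial quotients a_0, a_1, ... (each step inverts the fractional part left over by the previous one):
  13 = 0*14 + 13, so a_0 = 0.
  14 = 1*13 + 1, so a_1 = 1.
  13 = 13*1 + 0, so a_2 = 13.
The remainder reaches 0 after 3 divisions, so the expansion has 3 partial quotients, read off in order.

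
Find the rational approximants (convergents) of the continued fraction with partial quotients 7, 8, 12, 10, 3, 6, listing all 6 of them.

Using the convergent recurrence p_i = a_i*p_{i-1} + p_{i-2}, q_i = a_i*q_{i-1} + q_{i-2} with p_{-2}=0, p_{-1}=1, q_{-2}=1, q_{-1}=0:
  i=0: a_0=7, p_0 = 7*1 + 0 = 7, q_0 = 7*0 + 1 = 1.
  i=1: a_1=8, p_1 = 8*7 + 1 = 57, q_1 = 8*1 + 0 = 8.
  i=2: a_2=12, p_2 = 12*57 + 7 = 691, q_2 = 12*8 + 1 = 97.
  i=3: a_3=10, p_3 = 10*691 + 57 = 6967, q_3 = 10*97 + 8 = 978.
  i=4: a_4=3, p_4 = 3*6967 + 691 = 21592, q_4 = 3*978 + 97 = 3031.
  i=5: a_5=6, p_5 = 6*21592 + 6967 = 136519, q_5 = 6*3031 + 978 = 19164.

7/1, 57/8, 691/97, 6967/978, 21592/3031, 136519/19164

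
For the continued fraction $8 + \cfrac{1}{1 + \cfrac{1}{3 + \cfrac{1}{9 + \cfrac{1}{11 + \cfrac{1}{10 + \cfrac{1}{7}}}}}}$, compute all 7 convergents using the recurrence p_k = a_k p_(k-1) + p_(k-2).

Using the convergent recurrence p_i = a_i*p_{i-1} + p_{i-2}, q_i = a_i*q_{i-1} + q_{i-2} with p_{-2}=0, p_{-1}=1, q_{-2}=1, q_{-1}=0:
  i=0: a_0=8, p_0 = 8*1 + 0 = 8, q_0 = 8*0 + 1 = 1.
  i=1: a_1=1, p_1 = 1*8 + 1 = 9, q_1 = 1*1 + 0 = 1.
  i=2: a_2=3, p_2 = 3*9 + 8 = 35, q_2 = 3*1 + 1 = 4.
  i=3: a_3=9, p_3 = 9*35 + 9 = 324, q_3 = 9*4 + 1 = 37.
  i=4: a_4=11, p_4 = 11*324 + 35 = 3599, q_4 = 11*37 + 4 = 411.
  i=5: a_5=10, p_5 = 10*3599 + 324 = 36314, q_5 = 10*411 + 37 = 4147.
  i=6: a_6=7, p_6 = 7*36314 + 3599 = 257797, q_6 = 7*4147 + 411 = 29440.

8/1, 9/1, 35/4, 324/37, 3599/411, 36314/4147, 257797/29440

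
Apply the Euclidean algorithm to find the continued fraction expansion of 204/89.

[2; 3, 2, 2, 1, 3]

Run the Euclidean algorithm on 204 and 89; the successive quotients are the partial quotients a_0, a_1, ... (each step inverts the fractional part left over by the previous one):
  204 = 2*89 + 26, so a_0 = 2.
  89 = 3*26 + 11, so a_1 = 3.
  26 = 2*11 + 4, so a_2 = 2.
  11 = 2*4 + 3, so a_3 = 2.
  4 = 1*3 + 1, so a_4 = 1.
  3 = 3*1 + 0, so a_5 = 3.
The remainder reaches 0 after 6 divisions, so the expansion has 6 partial quotients, read off in order.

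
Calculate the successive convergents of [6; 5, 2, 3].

Using the convergent recurrence p_i = a_i*p_{i-1} + p_{i-2}, q_i = a_i*q_{i-1} + q_{i-2} with p_{-2}=0, p_{-1}=1, q_{-2}=1, q_{-1}=0:
  i=0: a_0=6, p_0 = 6*1 + 0 = 6, q_0 = 6*0 + 1 = 1.
  i=1: a_1=5, p_1 = 5*6 + 1 = 31, q_1 = 5*1 + 0 = 5.
  i=2: a_2=2, p_2 = 2*31 + 6 = 68, q_2 = 2*5 + 1 = 11.
  i=3: a_3=3, p_3 = 3*68 + 31 = 235, q_3 = 3*11 + 5 = 38.

6/1, 31/5, 68/11, 235/38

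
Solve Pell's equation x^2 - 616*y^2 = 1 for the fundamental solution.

(x, y) = (21295, 858)

First expand sqrt(616) as a continued fraction. With x_i = (sqrt(616) + m_i)/d_i and (m_0, d_0) = (0, 1): a_0 = floor(sqrt(616)) = 24, since 24^2 = 576 <= 616 < 625 = 25^2.
Iterate m_{i+1} = d_i*a_i - m_i, d_{i+1} = (616 - m_{i+1}^2)/d_i, a_{i+1} = floor((a_0 + m_{i+1})/d_{i+1}):
  m_1 = 1*24 - 0 = 24, d_1 = (616 - 24^2)/1 = 40/1 = 40, a_1 = floor((24 + 24)/40) = 1.
  m_2 = 40*1 - 24 = 16, d_2 = (616 - 16^2)/40 = 360/40 = 9, a_2 = floor((24 + 16)/9) = 4.
  m_3 = 9*4 - 16 = 20, d_3 = (616 - 20^2)/9 = 216/9 = 24, a_3 = floor((24 + 20)/24) = 1.
  m_4 = 24*1 - 20 = 4, d_4 = (616 - 4^2)/24 = 600/24 = 25, a_4 = floor((24 + 4)/25) = 1.
  m_5 = 25*1 - 4 = 21, d_5 = (616 - 21^2)/25 = 175/25 = 7, a_5 = floor((24 + 21)/7) = 6.
  m_6 = 7*6 - 21 = 21, d_6 = (616 - 21^2)/7 = 175/7 = 25, a_6 = floor((24 + 21)/25) = 1.
  m_7 = 25*1 - 21 = 4, d_7 = (616 - 4^2)/25 = 600/25 = 24, a_7 = floor((24 + 4)/24) = 1.
  m_8 = 24*1 - 4 = 20, d_8 = (616 - 20^2)/24 = 216/24 = 9, a_8 = floor((24 + 20)/9) = 4.
  m_9 = 9*4 - 20 = 16, d_9 = (616 - 16^2)/9 = 360/9 = 40, a_9 = floor((24 + 16)/40) = 1.
  m_10 = 40*1 - 16 = 24, d_10 = (616 - 24^2)/40 = 40/40 = 1, a_10 = floor((24 + 24)/1) = 48.
  m_11 = 1*48 - 24 = 24, d_11 = (616 - 24^2)/1 = 40/1 = 40: (m_11, d_11) = (m_1, d_1) = (24, 40), so from here the quotients repeat a_1, ..., a_10; the period length is 10.
So sqrt(616) = [24; (1, 4, 1, 1, 6, 1, 1, 4, 1, 48)] with period length k = 10.
k is even, so the fundamental solution of x^2 - 616y^2 = 1 is (p_{k-1}, q_{k-1}) = (p_9, q_9); compute convergents through index 9.
Convergents (p_i = a_i*p_{i-1} + p_{i-2}, q_i = a_i*q_{i-1} + q_{i-2} with p_{-2}=0, p_{-1}=1, q_{-2}=1, q_{-1}=0):
  i=0: a_0=24, p_0 = 24*1 + 0 = 24, q_0 = 24*0 + 1 = 1.
  i=1: a_1=1, p_1 = 1*24 + 1 = 25, q_1 = 1*1 + 0 = 1.
  i=2: a_2=4, p_2 = 4*25 + 24 = 124, q_2 = 4*1 + 1 = 5.
  i=3: a_3=1, p_3 = 1*124 + 25 = 149, q_3 = 1*5 + 1 = 6.
  i=4: a_4=1, p_4 = 1*149 + 124 = 273, q_4 = 1*6 + 5 = 11.
  i=5: a_5=6, p_5 = 6*273 + 149 = 1787, q_5 = 6*11 + 6 = 72.
  i=6: a_6=1, p_6 = 1*1787 + 273 = 2060, q_6 = 1*72 + 11 = 83.
  i=7: a_7=1, p_7 = 1*2060 + 1787 = 3847, q_7 = 1*83 + 72 = 155.
  i=8: a_8=4, p_8 = 4*3847 + 2060 = 17448, q_8 = 4*155 + 83 = 703.
  i=9: a_9=1, p_9 = 1*17448 + 3847 = 21295, q_9 = 1*703 + 155 = 858.
Check: 21295^2 - 616*858^2 = 453477025 - 453477024 = 1, so (x, y) = (21295, 858) solves the equation, and by the theorem it is the least positive solution.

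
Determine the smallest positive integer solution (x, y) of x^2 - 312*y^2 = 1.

First expand sqrt(312) as a continued fraction. With x_i = (sqrt(312) + m_i)/d_i and (m_0, d_0) = (0, 1): a_0 = floor(sqrt(312)) = 17, since 17^2 = 289 <= 312 < 324 = 18^2.
Iterate m_{i+1} = d_i*a_i - m_i, d_{i+1} = (312 - m_{i+1}^2)/d_i, a_{i+1} = floor((a_0 + m_{i+1})/d_{i+1}):
  m_1 = 1*17 - 0 = 17, d_1 = (312 - 17^2)/1 = 23/1 = 23, a_1 = floor((17 + 17)/23) = 1.
  m_2 = 23*1 - 17 = 6, d_2 = (312 - 6^2)/23 = 276/23 = 12, a_2 = floor((17 + 6)/12) = 1.
  m_3 = 12*1 - 6 = 6, d_3 = (312 - 6^2)/12 = 276/12 = 23, a_3 = floor((17 + 6)/23) = 1.
  m_4 = 23*1 - 6 = 17, d_4 = (312 - 17^2)/23 = 23/23 = 1, a_4 = floor((17 + 17)/1) = 34.
  m_5 = 1*34 - 17 = 17, d_5 = (312 - 17^2)/1 = 23/1 = 23: (m_5, d_5) = (m_1, d_1) = (17, 23), so from here the quotients repeat a_1, ..., a_4; the period length is 4.
So sqrt(312) = [17; (1, 1, 1, 34)] with period length k = 4.
k is even, so the fundamental solution of x^2 - 312y^2 = 1 is (p_{k-1}, q_{k-1}) = (p_3, q_3); compute convergents through index 3.
Convergents (p_i = a_i*p_{i-1} + p_{i-2}, q_i = a_i*q_{i-1} + q_{i-2} with p_{-2}=0, p_{-1}=1, q_{-2}=1, q_{-1}=0):
  i=0: a_0=17, p_0 = 17*1 + 0 = 17, q_0 = 17*0 + 1 = 1.
  i=1: a_1=1, p_1 = 1*17 + 1 = 18, q_1 = 1*1 + 0 = 1.
  i=2: a_2=1, p_2 = 1*18 + 17 = 35, q_2 = 1*1 + 1 = 2.
  i=3: a_3=1, p_3 = 1*35 + 18 = 53, q_3 = 1*2 + 1 = 3.
Check: 53^2 - 312*3^2 = 2809 - 2808 = 1, so (x, y) = (53, 3) solves the equation, and by the theorem it is the least positive solution.

(x, y) = (53, 3)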